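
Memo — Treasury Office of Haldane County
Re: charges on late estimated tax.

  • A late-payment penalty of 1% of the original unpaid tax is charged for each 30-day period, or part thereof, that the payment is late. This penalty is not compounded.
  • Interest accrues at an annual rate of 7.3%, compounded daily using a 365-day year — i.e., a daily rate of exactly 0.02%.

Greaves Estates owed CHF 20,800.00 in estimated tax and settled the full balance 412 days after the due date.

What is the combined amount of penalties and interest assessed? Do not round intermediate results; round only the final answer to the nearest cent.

Penalty periods: ⌈412/30⌉ = 14; penalty = 14 × 1% × CHF 20,800.00 = CHF 2,912.00
Interest: CHF 20,800.00 × ((1 + 0.0002)^412 − 1) = CHF 20,800.00 × 0.08588113… = CHF 1,786.3276…
Penalties + interest = CHF 2,912.0000 + CHF 1,786.3276… = CHF 4,698.33

CHF 4,698.33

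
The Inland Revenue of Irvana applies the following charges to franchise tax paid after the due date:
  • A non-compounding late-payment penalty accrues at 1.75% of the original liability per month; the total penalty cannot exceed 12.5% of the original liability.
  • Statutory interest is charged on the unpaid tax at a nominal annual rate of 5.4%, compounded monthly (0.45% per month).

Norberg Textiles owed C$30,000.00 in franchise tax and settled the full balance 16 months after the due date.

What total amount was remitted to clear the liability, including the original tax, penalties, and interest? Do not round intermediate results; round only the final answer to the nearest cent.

Penalty (uncapped): 16 × 1.75% × C$30,000.00 = C$8,400.00; cap = 12.5% × C$30,000.00 = C$3,750.00 → penalty = C$3,750.00
Interest: C$30,000.00 × ((1 + 0.0045)^16 − 1) = C$30,000.00 × 0.0744818… = C$2,234.4535…
Total = C$30,000.00 + C$3,750.0000 + C$2,234.4535… = C$35,984.45

C$35,984.45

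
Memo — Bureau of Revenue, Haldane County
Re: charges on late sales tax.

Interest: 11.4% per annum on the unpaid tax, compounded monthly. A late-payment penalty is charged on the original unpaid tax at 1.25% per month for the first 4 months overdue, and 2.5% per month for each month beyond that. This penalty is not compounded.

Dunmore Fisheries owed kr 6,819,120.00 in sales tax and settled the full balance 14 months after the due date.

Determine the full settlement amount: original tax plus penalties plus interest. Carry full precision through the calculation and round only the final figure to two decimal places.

Penalty, months 1–4: 4 × 1.25% × kr 6,819,120.00 = kr 340,956.00
Penalty, months 5–14: 10 × 2.5% × kr 6,819,120.00 = kr 1,704,780.00
Interest (11.4%/yr ÷ 12 = 0.95%/month): kr 6,819,120.00 × ((1 + 0.0095)^14 − 1) = kr 965,131.4987…
Total = kr 6,819,120.00 + kr 2,045,736.0000 + kr 965,131.4987… = kr 9,829,987.50

kr 9,829,987.50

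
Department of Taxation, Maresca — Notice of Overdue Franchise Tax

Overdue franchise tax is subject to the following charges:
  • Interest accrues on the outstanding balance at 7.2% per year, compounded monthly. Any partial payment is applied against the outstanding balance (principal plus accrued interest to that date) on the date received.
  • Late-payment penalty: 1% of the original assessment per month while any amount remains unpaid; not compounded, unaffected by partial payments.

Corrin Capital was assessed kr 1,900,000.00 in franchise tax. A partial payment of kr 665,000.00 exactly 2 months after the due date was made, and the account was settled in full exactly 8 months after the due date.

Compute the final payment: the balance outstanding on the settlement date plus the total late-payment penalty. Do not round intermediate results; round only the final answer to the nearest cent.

Monthly rate = 7.2% ÷ 12 = 0.6%
Balance at month 2: kr 1,900,000.0000 × (1 + 0.006)^2 = kr 1,922,868.4000
After kr 665,000.00 payment: kr 1,922,868.4000 − kr 665,000.00 = kr 1,257,868.4000
Balance at month 8: kr 1,257,868.4000 × (1 + 0.006)^6 = kr 1,303,836.3698…
Penalty: 8 × 1% × kr 1,900,000.00 = kr 152,000.00
Final settlement = outstanding balance + penalty = kr 1,303,836.3698… + kr 152,000.00 = kr 1,455,836.37

kr 1,455,836.37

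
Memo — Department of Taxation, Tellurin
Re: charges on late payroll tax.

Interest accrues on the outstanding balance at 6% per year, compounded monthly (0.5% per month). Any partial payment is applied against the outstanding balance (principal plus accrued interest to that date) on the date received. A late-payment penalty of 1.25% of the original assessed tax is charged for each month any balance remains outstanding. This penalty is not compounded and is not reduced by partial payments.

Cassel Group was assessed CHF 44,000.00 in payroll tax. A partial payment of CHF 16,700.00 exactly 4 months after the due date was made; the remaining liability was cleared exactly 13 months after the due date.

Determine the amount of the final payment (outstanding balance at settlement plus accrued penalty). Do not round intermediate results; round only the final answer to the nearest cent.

CHF 36,630.69

Balance at month 4: CHF 44,000.0000 × (1 + 0.005)^4 = CHF 44,886.6220…
After CHF 16,700.00 payment: CHF 44,886.6220… − CHF 16,700.00 = CHF 28,186.6220…
Balance at month 13: CHF 28,186.6220… × (1 + 0.005)^9 = CHF 29,480.6862…
Penalty: 13 × 1.25% × CHF 44,000.00 = CHF 7,150.00
Final settlement = outstanding balance + penalty = CHF 29,480.6862… + CHF 7,150.00 = CHF 36,630.69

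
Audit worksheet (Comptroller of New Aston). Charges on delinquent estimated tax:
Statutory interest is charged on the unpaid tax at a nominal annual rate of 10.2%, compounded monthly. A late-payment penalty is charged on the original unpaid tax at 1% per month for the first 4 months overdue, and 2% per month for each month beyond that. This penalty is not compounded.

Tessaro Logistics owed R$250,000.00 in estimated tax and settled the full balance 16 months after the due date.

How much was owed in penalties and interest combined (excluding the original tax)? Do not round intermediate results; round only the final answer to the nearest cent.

Penalty, months 1–4: 4 × 1% × R$250,000.00 = R$10,000.00
Penalty, months 5–16: 12 × 2% × R$250,000.00 = R$60,000.00
Interest (10.2%/yr ÷ 12 = 0.85%/month): R$250,000.00 × ((1 + 0.0085)^16 − 1) = R$36,255.9018…
Penalties + interest = R$70,000.0000 + R$36,255.9018… = R$106,255.90

R$106,255.90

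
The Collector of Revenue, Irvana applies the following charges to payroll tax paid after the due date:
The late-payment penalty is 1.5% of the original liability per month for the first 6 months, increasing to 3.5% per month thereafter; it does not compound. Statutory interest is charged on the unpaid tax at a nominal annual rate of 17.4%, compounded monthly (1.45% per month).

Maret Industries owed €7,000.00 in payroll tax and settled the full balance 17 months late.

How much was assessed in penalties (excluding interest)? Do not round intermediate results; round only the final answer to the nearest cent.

Penalty, months 1–6: 6 × 1.5% × €7,000.00 = €630.00
Penalty, months 7–17: 11 × 3.5% × €7,000.00 = €2,695.00
Total penalty = €630.00 + €2,695.00 = €3,325.00

€3,325.00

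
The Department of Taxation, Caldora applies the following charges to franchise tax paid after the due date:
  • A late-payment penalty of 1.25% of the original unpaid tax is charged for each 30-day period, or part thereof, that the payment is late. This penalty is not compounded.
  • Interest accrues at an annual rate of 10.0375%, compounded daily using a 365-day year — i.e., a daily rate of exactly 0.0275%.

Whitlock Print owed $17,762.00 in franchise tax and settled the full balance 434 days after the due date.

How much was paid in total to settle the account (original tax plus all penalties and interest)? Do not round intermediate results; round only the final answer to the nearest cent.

Penalty periods: ⌈434/30⌉ = 15; penalty = 15 × 1.25% × $17,762.00 = $3,330.38…
Interest: $17,762.00 × ((1 + 0.000275)^434 − 1) = $17,762.00 × 0.12674573… = $2,251.2576…
Total = $17,762.00 + $3,330.3750 + $2,251.2576… = $23,343.63

$23,343.63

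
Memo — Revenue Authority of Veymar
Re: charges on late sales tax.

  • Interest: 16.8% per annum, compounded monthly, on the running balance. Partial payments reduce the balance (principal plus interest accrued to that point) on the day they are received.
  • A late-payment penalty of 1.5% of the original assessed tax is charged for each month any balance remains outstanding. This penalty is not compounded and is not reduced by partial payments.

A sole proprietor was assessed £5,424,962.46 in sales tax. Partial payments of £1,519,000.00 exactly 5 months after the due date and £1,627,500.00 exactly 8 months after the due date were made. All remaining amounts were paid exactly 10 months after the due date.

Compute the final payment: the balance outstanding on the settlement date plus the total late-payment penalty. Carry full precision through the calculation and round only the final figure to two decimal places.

£3,746,142.38

Monthly rate = 16.8% ÷ 12 = 1.4%
Balance at month 5: £5,424,962.4600 × (1 + 0.014)^5 = £5,815,492.6645…
After £1,519,000.00 payment: £5,815,492.6645… − £1,519,000.00 = £4,296,492.6645…
Balance at month 8: £4,296,492.6645… × (1 + 0.014)^3 = £4,479,483.4837…
After £1,627,500.00 payment: £4,479,483.4837… − £1,627,500.00 = £2,851,983.4837…
Balance at month 10: £2,851,983.4837… × (1 + 0.014)^2 = £2,932,398.0100…
Penalty: 10 × 1.5% × £5,424,962.46 = £813,744.37…
Final settlement = outstanding balance + penalty = £2,932,398.0100… + £813,744.37… = £3,746,142.38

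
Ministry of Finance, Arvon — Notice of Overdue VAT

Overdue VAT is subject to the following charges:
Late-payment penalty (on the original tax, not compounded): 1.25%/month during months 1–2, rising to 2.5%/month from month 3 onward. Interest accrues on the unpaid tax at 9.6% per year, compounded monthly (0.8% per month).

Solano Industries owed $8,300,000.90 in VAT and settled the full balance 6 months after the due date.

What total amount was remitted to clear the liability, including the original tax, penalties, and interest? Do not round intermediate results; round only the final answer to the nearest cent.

$9,743,954.56

Penalty, months 1–2: 2 × 1.25% × $8,300,000.90 = $207,500.02…
Penalty, months 3–6: 4 × 2.5% × $8,300,000.90 = $830,000.09
Interest: $8,300,000.90 × ((1 + 0.008)^6 − 1) = $8,300,000.90 × 0.0489703… = $406,453.5477…
Total = $8,300,000.90 + $1,037,500.1125 + $406,453.5477… = $9,743,954.56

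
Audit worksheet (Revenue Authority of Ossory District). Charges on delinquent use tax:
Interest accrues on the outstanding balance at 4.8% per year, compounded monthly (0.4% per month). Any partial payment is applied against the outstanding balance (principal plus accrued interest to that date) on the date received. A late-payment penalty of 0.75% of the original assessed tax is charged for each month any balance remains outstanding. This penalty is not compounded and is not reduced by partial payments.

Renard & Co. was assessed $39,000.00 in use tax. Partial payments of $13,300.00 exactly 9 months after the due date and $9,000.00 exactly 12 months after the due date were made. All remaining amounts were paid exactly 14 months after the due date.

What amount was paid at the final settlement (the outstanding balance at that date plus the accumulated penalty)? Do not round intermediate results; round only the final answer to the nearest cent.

$22,696.42

Balance at month 9: $39,000.0000 × (1 + 0.004)^9 = $40,426.6749…
After $13,300.00 payment: $40,426.6749… − $13,300.00 = $27,126.6749…
Balance at month 12: $27,126.6749… × (1 + 0.004)^3 = $27,453.4988…
After $9,000.00 payment: $27,453.4988… − $9,000.00 = $18,453.4988…
Balance at month 14: $18,453.4988… × (1 + 0.004)^2 = $18,601.4221…
Penalty: 14 × 0.75% × $39,000.00 = $4,095.00
Final settlement = outstanding balance + penalty = $18,601.4221… + $4,095.00 = $22,696.42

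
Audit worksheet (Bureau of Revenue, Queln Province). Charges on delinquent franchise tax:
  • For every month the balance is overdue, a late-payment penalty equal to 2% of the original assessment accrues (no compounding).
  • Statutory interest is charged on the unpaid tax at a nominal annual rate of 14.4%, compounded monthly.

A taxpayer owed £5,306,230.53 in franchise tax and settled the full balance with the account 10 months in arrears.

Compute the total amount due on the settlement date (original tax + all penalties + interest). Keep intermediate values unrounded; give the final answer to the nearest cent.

Late-payment penalty: 10 × 2% × £5,306,230.53 = £1,061,246.11…
Interest (14.4%/yr ÷ 12 = 1.2%/month): £5,306,230.53 × ((1 + 0.012)^10 − 1) = £672,255.7798…
Total = £5,306,230.53 + £1,061,246.1060 + £672,255.7798… = £7,039,732.42

£7,039,732.42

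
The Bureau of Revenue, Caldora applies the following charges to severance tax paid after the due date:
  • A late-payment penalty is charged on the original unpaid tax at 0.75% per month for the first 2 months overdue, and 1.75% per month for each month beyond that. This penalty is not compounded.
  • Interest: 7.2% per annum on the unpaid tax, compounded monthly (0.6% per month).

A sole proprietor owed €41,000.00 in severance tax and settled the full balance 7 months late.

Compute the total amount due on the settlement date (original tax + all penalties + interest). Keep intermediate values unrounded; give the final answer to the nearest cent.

€46,955.81

Penalty, months 1–2: 2 × 0.75% × €41,000.00 = €615.00
Penalty, months 3–7: 5 × 1.75% × €41,000.00 = €3,587.50
Interest: €41,000.00 × ((1 + 0.006)^7 − 1) = €41,000.00 × 0.0427636… = €1,753.3078…
Total = €41,000.00 + €4,202.5000 + €1,753.3078… = €46,955.81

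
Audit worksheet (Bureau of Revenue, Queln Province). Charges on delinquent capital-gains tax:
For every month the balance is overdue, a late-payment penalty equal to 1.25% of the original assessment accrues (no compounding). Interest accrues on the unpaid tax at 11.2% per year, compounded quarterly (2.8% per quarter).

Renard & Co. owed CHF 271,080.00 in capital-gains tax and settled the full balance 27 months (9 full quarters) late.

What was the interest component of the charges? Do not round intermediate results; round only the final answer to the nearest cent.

CHF 76,484.58

Interest: CHF 271,080.00 × ((1 + 0.028)^9 − 1) = CHF 271,080.00 × 0.2821476… = CHF 76,484.5779…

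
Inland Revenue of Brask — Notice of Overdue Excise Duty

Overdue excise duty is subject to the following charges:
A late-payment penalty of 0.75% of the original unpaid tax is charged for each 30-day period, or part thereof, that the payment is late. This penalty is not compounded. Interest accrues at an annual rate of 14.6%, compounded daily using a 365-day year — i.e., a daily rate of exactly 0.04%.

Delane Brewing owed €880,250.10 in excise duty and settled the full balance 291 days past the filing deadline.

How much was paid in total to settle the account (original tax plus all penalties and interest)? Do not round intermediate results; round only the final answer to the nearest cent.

€1,054,908.46

Penalty periods: ⌈291/30⌉ = 10; penalty = 10 × 0.75% × €880,250.10 = €66,018.76…
Interest: €880,250.10 × ((1 + 0.0004)^291 − 1) = €880,250.10 × 0.12341901… = €108,639.5992…
Total = €880,250.10 + €66,018.7575 + €108,639.5992… = €1,054,908.46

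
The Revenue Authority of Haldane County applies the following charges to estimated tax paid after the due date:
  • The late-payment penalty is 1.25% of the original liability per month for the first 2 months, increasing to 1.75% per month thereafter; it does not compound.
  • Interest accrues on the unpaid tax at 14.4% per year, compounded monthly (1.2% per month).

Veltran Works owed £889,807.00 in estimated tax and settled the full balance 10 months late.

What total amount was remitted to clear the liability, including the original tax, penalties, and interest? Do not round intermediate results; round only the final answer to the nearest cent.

Penalty, months 1–2: 2 × 1.25% × £889,807.00 = £22,245.18…
Penalty, months 3–10: 8 × 1.75% × £889,807.00 = £124,572.98
Interest: £889,807.00 × ((1 + 0.012)^10 − 1) = £889,807.00 × 0.1266918… = £112,731.2308…
Total = £889,807.00 + £146,818.1550 + £112,731.2308… = £1,149,356.39

£1,149,356.39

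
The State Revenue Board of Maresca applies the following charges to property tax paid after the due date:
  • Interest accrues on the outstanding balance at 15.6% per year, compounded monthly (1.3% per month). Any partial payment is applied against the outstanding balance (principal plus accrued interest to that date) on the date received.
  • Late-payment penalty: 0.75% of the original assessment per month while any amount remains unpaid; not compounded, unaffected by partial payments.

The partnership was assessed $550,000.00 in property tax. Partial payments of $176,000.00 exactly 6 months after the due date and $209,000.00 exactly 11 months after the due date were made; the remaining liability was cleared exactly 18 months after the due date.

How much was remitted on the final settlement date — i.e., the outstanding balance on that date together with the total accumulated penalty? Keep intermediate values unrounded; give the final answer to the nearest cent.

$333,923.50

Balance at month 6: $550,000.0000 × (1 + 0.013)^6 = $594,318.6539…
After $176,000.00 payment: $594,318.6539… − $176,000.00 = $418,318.6539…
Balance at month 11: $418,318.6539… × (1 + 0.013)^5 = $446,225.5752…
After $209,000.00 payment: $446,225.5752… − $209,000.00 = $237,225.5752…
Balance at month 18: $237,225.5752… × (1 + 0.013)^7 = $259,673.4966…
Penalty: 18 × 0.75% × $550,000.00 = $74,250.00
Final settlement = outstanding balance + penalty = $259,673.4966… + $74,250.00 = $333,923.50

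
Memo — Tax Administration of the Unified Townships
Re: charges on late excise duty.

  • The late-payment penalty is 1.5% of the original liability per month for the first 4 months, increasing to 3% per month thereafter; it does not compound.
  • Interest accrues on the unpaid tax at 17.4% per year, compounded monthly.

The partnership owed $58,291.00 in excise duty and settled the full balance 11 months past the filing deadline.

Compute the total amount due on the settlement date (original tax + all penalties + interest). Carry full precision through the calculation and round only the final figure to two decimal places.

$84,031.24

Penalty, months 1–4: 4 × 1.5% × $58,291.00 = $3,497.46
Penalty, months 5–11: 7 × 3% × $58,291.00 = $12,241.11
Interest (17.4%/yr ÷ 12 = 1.45%/month): $58,291.00 × ((1 + 0.0145)^11 − 1) = $10,001.6666…
Total = $58,291.00 + $15,738.5700 + $10,001.6666… = $84,031.24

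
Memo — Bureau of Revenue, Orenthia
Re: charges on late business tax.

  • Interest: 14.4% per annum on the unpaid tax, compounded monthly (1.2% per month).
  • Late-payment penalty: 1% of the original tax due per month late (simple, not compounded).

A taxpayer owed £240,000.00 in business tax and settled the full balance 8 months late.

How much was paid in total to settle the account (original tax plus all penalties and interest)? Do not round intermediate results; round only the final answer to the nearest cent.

Late-payment penalty = 1% × £240,000.00 × 8 mo = £19,200.00
Interest: £240,000.00 × ((1 + 0.012)^8 − 1) = £240,000.00 × 0.1001302… = £24,031.2560…
Total = £240,000.00 + £19,200.0000 + £24,031.2560… = £283,231.26

£283,231.26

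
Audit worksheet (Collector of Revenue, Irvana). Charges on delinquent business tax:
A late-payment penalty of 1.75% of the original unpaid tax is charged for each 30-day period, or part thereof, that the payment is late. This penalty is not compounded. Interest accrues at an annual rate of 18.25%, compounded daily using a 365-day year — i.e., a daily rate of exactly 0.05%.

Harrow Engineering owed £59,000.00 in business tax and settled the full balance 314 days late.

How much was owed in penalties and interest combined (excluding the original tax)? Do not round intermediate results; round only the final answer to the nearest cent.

Penalty periods: ⌈314/30⌉ = 11; penalty = 11 × 1.75% × £59,000.00 = £11,357.50
Interest: £59,000.00 × ((1 + 0.0005)^314 − 1) = £59,000.00 × 0.16994971… = £10,027.0328…
Penalties + interest = £11,357.5000 + £10,027.0328… = £21,384.53

£21,384.53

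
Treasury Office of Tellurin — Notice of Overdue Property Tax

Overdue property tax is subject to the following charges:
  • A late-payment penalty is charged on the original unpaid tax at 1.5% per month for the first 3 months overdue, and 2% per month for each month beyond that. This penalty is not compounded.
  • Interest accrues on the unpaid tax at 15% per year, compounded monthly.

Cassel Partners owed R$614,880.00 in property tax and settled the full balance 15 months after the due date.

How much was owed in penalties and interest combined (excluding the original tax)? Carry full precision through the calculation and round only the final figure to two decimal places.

Penalty, months 1–3: 3 × 1.5% × R$614,880.00 = R$27,669.60
Penalty, months 4–15: 12 × 2% × R$614,880.00 = R$147,571.20
Interest (15%/yr ÷ 12 = 1.25%/month): R$614,880.00 × ((1 + 0.0125)^15 − 1) = R$125,945.3680…
Penalties + interest = R$175,240.8000 + R$125,945.3680… = R$301,186.17

R$301,186.17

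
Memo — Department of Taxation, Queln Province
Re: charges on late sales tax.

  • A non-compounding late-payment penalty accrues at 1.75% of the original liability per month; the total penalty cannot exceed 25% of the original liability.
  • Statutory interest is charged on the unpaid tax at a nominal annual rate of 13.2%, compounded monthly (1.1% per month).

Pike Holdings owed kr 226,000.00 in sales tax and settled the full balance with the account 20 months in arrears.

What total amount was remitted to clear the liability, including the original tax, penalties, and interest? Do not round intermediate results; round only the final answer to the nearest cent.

kr 337,775.27

Penalty (uncapped): 20 × 1.75% × kr 226,000.00 = kr 79,100.00; cap = 25% × kr 226,000.00 = kr 56,500.00 → penalty = kr 56,500.00
Interest: kr 226,000.00 × ((1 + 0.011)^20 − 1) = kr 226,000.00 × 0.2445808… = kr 55,275.2705…
Total = kr 226,000.00 + kr 56,500.0000 + kr 55,275.2705… = kr 337,775.27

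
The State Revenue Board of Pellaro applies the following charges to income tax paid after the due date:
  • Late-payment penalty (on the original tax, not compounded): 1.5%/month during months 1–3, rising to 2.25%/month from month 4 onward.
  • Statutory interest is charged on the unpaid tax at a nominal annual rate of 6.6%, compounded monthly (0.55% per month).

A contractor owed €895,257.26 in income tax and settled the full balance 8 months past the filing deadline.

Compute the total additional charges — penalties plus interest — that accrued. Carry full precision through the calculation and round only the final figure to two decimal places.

Penalty, months 1–3: 3 × 1.5% × €895,257.26 = €40,286.58…
Penalty, months 4–8: 5 × 2.25% × €895,257.26 = €100,716.44…
Interest: €895,257.26 × ((1 + 0.0055)^8 − 1) = €895,257.26 × 0.0448564… = €40,158.0010…
Penalties + interest = €141,003.0185… + €40,158.0010… = €181,161.02

€181,161.02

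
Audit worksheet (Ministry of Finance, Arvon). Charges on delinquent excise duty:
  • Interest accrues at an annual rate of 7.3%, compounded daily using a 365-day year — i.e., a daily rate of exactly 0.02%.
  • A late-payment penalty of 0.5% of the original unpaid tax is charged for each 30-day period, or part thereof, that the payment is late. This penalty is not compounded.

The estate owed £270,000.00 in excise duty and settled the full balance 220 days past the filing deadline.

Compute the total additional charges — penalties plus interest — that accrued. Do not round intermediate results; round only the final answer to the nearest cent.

£22,943.99

Penalty periods: ⌈220/30⌉ = 8; penalty = 8 × 0.5% × £270,000.00 = £10,800.00
Interest: £270,000.00 × ((1 + 0.0002)^220 − 1) = £270,000.00 × 0.04497776… = £12,143.9945…
Penalties + interest = £10,800.0000 + £12,143.9945… = £22,943.99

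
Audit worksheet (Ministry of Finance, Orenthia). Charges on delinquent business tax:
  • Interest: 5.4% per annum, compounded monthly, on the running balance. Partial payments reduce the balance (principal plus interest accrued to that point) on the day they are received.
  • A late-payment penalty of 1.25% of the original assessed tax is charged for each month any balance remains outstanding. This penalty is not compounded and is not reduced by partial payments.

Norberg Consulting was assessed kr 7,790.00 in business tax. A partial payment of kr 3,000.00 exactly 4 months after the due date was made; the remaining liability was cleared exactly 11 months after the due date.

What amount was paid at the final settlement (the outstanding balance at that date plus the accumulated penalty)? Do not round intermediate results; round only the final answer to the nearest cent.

Monthly rate = 5.4% ÷ 12 = 0.45%
Balance at month 4: kr 7,790.0000 × (1 + 0.0045)^4 = kr 7,931.1693…
After kr 3,000.00 payment: kr 7,931.1693… − kr 3,000.00 = kr 4,931.1693…
Balance at month 11: kr 4,931.1693… × (1 + 0.0045)^7 = kr 5,088.6139…
Penalty: 11 × 1.25% × kr 7,790.00 = kr 1,071.13…
Final settlement = outstanding balance + penalty = kr 5,088.6139… + kr 1,071.13… = kr 6,159.74

kr 6,159.74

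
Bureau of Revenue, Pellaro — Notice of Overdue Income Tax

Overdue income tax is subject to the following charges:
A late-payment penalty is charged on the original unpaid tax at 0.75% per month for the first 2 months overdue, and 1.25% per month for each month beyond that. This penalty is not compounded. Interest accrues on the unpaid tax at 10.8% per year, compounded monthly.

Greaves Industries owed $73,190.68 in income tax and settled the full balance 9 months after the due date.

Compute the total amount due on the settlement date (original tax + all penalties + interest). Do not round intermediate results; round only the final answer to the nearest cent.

$86,839.14

Penalty, months 1–2: 2 × 0.75% × $73,190.68 = $1,097.86…
Penalty, months 3–9: 7 × 1.25% × $73,190.68 = $6,404.18…
Interest (10.8%/yr ÷ 12 = 0.9%/month): $73,190.68 × ((1 + 0.009)^9 − 1) = $6,146.4121…
Total = $73,190.68 + $7,502.0447 + $6,146.4121… = $86,839.14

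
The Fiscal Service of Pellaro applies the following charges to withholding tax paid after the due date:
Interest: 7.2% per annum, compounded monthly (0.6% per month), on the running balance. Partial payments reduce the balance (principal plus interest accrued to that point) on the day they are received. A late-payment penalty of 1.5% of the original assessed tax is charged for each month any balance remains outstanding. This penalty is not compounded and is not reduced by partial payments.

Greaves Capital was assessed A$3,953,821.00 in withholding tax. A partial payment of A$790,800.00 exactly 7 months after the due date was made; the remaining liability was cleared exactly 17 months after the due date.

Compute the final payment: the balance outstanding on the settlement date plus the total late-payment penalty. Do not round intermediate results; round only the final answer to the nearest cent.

Balance at month 7: A$3,953,821.0000 × (1 + 0.006)^7 = A$4,122,900.6416…
After A$790,800.00 payment: A$4,122,900.6416… − A$790,800.00 = A$3,332,100.6416…
Balance at month 17: A$3,332,100.6416… × (1 + 0.006)^10 = A$3,537,511.9646…
Penalty: 17 × 1.5% × A$3,953,821.00 = A$1,008,224.36…
Final settlement = outstanding balance + penalty = A$3,537,511.9646… + A$1,008,224.36… = A$4,545,736.32

A$4,545,736.32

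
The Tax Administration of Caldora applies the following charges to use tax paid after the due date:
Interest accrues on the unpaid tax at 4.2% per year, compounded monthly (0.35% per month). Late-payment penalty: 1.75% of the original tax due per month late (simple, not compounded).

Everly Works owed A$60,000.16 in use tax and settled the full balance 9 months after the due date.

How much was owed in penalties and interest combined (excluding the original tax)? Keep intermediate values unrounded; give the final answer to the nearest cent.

Late-payment penalty = 1.75% × A$60,000.16 × 9 mo = A$9,450.03…
Interest: A$60,000.16 × ((1 + 0.0035)^9 − 1) = A$60,000.16 × 0.0319446… = A$1,916.6823…
Penalties + interest = A$9,450.0252 + A$1,916.6823… = A$11,366.71

A$11,366.71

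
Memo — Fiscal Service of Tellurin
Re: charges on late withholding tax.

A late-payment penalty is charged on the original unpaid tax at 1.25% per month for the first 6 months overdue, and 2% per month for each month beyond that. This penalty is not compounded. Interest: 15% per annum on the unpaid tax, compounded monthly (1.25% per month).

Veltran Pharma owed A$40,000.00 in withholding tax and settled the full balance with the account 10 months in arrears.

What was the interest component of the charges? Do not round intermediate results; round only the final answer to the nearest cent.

Interest: A$40,000.00 × ((1 + 0.0125)^10 − 1) = A$40,000.00 × 0.1322708… = A$5,290.8332…

A$5,290.83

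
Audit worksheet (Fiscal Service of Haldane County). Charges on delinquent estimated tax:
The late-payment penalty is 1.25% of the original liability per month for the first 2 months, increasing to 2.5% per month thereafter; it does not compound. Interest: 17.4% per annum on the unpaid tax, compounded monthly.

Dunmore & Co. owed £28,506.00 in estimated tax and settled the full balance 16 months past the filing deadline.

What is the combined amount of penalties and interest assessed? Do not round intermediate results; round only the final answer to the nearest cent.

£18,073.39

Penalty, months 1–2: 2 × 1.25% × £28,506.00 = £712.65
Penalty, months 3–16: 14 × 2.5% × £28,506.00 = £9,977.10
Interest (17.4%/yr ÷ 12 = 1.45%/month): £28,506.00 × ((1 + 0.0145)^16 − 1) = £7,383.6401…
Penalties + interest = £10,689.7500 + £7,383.6401… = £18,073.39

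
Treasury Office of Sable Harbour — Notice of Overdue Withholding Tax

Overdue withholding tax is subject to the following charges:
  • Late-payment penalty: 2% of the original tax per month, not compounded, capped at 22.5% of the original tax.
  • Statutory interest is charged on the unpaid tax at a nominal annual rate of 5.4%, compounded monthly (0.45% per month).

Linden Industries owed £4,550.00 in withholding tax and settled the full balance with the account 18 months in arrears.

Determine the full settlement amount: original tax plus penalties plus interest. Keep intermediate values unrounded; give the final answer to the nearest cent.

£5,956.74

Penalty (uncapped): 18 × 2% × £4,550.00 = £1,638.00; cap = 22.5% × £4,550.00 = £1,023.75 → penalty = £1,023.75
Interest: £4,550.00 × ((1 + 0.0045)^18 − 1) = £4,550.00 × 0.0841739… = £382.9911…
Total = £4,550.00 + £1,023.7500 + £382.9911… = £5,956.74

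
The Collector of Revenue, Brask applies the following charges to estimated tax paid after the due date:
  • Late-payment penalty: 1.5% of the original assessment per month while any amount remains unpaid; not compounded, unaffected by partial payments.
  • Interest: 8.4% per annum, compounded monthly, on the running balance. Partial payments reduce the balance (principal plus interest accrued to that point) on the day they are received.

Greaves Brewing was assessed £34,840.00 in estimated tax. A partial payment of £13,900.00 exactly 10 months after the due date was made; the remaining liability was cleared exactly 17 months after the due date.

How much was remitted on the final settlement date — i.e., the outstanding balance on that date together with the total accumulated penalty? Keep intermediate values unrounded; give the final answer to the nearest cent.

Monthly rate = 8.4% ÷ 12 = 0.7%
Balance at month 10: £34,840.0000 × (1 + 0.007)^10 = £37,357.0739…
After £13,900.00 payment: £37,357.0739… − £13,900.00 = £23,457.0739…
Balance at month 17: £23,457.0739… × (1 + 0.007)^7 = £24,630.8915…
Penalty: 17 × 1.5% × £34,840.00 = £8,884.20
Final settlement = outstanding balance + penalty = £24,630.8915… + £8,884.20 = £33,515.09

£33,515.09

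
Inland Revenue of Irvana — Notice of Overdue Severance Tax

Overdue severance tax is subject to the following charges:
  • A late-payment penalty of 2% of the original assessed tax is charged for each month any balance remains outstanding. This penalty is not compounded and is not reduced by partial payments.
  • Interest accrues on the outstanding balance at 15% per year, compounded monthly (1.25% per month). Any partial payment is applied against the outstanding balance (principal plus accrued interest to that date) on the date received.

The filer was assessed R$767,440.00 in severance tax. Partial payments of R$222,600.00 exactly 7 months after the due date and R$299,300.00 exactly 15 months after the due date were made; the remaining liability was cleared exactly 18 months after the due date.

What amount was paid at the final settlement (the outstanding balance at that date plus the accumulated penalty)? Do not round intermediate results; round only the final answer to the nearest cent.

R$670,162.85

Balance at month 7: R$767,440.0000 × (1 + 0.0125)^7 = R$837,162.2849…
After R$222,600.00 payment: R$837,162.2849… − R$222,600.00 = R$614,562.2849…
Balance at month 15: R$614,562.2849… × (1 + 0.0125)^8 = R$678,775.5020…
After R$299,300.00 payment: R$678,775.5020… − R$299,300.00 = R$379,475.5020…
Balance at month 18: R$379,475.5020… × (1 + 0.0125)^3 = R$393,884.4536…
Penalty: 18 × 2% × R$767,440.00 = R$276,278.40
Final settlement = outstanding balance + penalty = R$393,884.4536… + R$276,278.40 = R$670,162.85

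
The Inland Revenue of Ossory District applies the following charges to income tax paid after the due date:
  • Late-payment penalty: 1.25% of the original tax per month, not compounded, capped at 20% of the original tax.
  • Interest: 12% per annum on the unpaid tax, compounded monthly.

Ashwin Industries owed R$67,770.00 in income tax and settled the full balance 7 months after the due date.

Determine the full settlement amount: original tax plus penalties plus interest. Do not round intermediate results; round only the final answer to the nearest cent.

R$78,588.49

Penalty: 7 × 1.25% × R$67,770.00 = R$5,929.88… (below the 20% cap of R$13,554.00)
Interest (12%/yr ÷ 12 = 1%/month): R$67,770.00 × ((1 + 0.01)^7 − 1) = R$4,888.6128…
Total = R$67,770.00 + R$5,929.8750 + R$4,888.6128… = R$78,588.49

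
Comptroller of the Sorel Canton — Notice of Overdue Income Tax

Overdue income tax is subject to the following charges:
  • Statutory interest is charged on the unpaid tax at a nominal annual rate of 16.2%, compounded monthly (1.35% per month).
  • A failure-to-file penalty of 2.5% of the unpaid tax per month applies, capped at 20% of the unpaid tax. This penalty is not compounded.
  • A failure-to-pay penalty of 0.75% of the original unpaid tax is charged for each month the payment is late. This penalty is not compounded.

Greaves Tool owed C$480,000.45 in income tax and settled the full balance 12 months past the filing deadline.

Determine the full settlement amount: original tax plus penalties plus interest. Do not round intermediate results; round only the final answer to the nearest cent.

C$703,002.22

Failure-to-file: 12 × 2.5% × C$480,000.45 = C$144,000.14…, capped at 20% × C$480,000.45 = C$96,000.09
Failure-to-pay penalty: 12 × 0.75% × C$480,000.45 = C$43,200.04…
Interest: C$480,000.45 × ((1 + 0.0135)^12 − 1) = C$480,000.45 × 0.1745866… = C$83,801.6392…
Total = C$480,000.45 + C$139,200.1305 + C$83,801.6392… = C$703,002.22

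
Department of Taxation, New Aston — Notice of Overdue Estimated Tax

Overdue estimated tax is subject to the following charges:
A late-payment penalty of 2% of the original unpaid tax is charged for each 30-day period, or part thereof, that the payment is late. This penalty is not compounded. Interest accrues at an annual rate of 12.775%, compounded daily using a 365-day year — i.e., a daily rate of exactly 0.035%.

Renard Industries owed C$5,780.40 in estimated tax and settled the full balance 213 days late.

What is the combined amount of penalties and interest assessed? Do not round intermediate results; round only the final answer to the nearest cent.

C$1,372.18

Penalty periods: ⌈213/30⌉ = 8; penalty = 8 × 2% × C$5,780.40 = C$924.86…
Interest: C$5,780.40 × ((1 + 0.00035)^213 − 1) = C$5,780.40 × 0.07738516… = C$447.3172…
Penalties + interest = C$924.8640 + C$447.3172… = C$1,372.18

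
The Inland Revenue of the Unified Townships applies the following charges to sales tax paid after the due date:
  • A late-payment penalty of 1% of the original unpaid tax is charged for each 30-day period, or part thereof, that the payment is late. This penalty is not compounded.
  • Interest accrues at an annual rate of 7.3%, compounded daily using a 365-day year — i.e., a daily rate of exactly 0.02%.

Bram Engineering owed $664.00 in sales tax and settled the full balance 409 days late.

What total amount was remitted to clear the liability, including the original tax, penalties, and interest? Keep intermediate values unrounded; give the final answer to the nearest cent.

Penalty periods: ⌈409/30⌉ = 14; penalty = 14 × 1% × $664.00 = $92.96
Interest: $664.00 × ((1 + 0.0002)^409 − 1) = $664.00 × 0.08522986… = $56.5926…
Total = $664.00 + $92.9600 + $56.5926… = $813.55

$813.55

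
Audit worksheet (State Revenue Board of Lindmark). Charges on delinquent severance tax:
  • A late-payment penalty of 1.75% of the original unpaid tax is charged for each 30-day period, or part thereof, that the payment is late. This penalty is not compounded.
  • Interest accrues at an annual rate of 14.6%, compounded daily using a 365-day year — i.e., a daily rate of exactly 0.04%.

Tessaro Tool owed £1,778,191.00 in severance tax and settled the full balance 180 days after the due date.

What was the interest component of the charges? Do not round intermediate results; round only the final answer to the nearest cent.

Interest: £1,778,191.00 × ((1 + 0.0004)^180 − 1) = £1,778,191.00 × 0.07463987… = £132,723.9509…

£132,723.95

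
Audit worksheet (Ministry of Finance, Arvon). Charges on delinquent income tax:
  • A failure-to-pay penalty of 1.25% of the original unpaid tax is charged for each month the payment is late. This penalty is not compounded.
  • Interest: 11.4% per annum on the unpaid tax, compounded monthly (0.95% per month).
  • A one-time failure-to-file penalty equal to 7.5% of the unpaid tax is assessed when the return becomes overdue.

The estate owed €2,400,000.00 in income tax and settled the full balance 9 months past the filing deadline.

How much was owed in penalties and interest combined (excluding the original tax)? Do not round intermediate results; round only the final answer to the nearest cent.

Failure-to-file penalty: 7.5% × €2,400,000.00 = €180,000.00
Failure-to-pay penalty = 1.25% × €2,400,000.00 × 9 mo = €270,000.00
Interest: €2,400,000.00 × ((1 + 0.0095)^9 − 1) = €2,400,000.00 × 0.0888221… = €213,172.9334…
Penalties + interest = €450,000.0000 + €213,172.9334… = €663,172.93

€663,172.93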